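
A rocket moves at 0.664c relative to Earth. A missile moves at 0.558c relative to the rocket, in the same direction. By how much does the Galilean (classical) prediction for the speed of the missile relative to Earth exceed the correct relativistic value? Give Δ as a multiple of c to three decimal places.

Δ = 0.330c

Galilean: u_cl = 0.558 + 0.664 = 1.2220.
Relativistic: u_rel = (0.558 + 0.664) / (1 + 0.558·0.664) = 1.2220/1.3705 = 0.8916.
Δ = 1.2220 − 0.8916 = 0.3304.
(The classical prediction exceeds c; the relativistic result does not.)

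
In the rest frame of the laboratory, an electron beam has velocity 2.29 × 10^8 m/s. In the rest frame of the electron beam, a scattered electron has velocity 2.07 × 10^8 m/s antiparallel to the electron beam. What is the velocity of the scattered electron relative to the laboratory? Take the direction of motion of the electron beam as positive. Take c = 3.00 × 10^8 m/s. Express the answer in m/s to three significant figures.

In units of c (dividing by 3.00 × 10^8 m/s): v = 0.763, u' = -0.690.
u = (u' + v)/(1 + u'v/c²):
u = (-0.690 + 0.763) / (1 + (-0.690)·0.763) = 0.0733/0.4733 = 0.1549
Converting back: u = 0.1549 × 3.00 × 10^8 m/s.

+4.65 × 10^7 m/s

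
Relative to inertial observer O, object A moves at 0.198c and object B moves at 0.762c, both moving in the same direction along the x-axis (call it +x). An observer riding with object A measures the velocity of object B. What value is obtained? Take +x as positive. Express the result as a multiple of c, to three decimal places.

β_A = 0.198, β_B = 0.762.
Transform to A's frame with the inverse velocity-addition law: u' = (u − v)/(1 − uv/c²), taking u = β_B and v = β_A.
u' = (0.762 − 0.198) / (1 − (0.198)(0.762)) = 0.5640/0.8491 = 0.6642.

+0.664c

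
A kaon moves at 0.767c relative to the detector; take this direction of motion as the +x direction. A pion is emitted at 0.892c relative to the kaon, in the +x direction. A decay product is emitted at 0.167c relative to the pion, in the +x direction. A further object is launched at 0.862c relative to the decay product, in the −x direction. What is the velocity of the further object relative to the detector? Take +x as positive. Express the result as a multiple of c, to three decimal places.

Apply u = (u' + v)/(1 + u'v/c²) successively, working outward toward the detector.
Start: velocity of the kaon relative to the detector = 0.7670c.
Compose with the pion (u' = 0.892 in the kaon frame): u_1 = (0.892 + 0.767) / (1 + 0.892·0.767) = 1.6590/1.6842 = 0.9851.
Compose with the decay product (u' = 0.167 in the pion frame): u_2 = (0.167 + 0.985) / (1 + 0.167·0.985) = 1.1521/1.1645 = 0.9893.
Compose with the further object (u' = -0.862 in the decay product frame): u_3 = (-0.862 + 0.989) / (1 + (-0.862)·0.989) = 0.1273/0.1472 = 0.8648.

+0.865c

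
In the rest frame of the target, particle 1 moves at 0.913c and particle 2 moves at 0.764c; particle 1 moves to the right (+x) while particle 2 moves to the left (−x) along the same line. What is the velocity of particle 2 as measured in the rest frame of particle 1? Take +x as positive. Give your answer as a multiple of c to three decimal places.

β_A = 0.913, β_B = -0.764.
Transform to A's frame with the inverse velocity-addition law: u' = (u − v)/(1 − uv/c²), taking u = β_B and v = β_A.
u' = (-0.764 − 0.913) / (1 − (0.913)(-0.764)) = -1.6770/1.6975 = -0.9879.

-0.988c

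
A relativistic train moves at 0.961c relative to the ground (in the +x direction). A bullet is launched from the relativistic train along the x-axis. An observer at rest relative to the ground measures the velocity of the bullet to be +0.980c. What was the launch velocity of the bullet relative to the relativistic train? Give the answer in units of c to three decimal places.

Invert the composition law: u' = (u − v)/(1 − uv/c²).
u' = (0.980 − 0.961) / (1 − (0.980)(0.961)) = 0.0190/0.0582 = 0.3263.

+0.326c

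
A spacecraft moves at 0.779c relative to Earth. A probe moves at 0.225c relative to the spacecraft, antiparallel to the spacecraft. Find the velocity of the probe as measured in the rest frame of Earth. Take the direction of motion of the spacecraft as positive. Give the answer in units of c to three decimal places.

With v = 0.779 and u' = -0.225 (in units of c),
u = (u' + v)/(1 + u'v/c²):
u = (-0.225 + 0.779) / (1 + (-0.225)·0.779) = 0.5540/0.8247 = 0.6717
(Galilean addition would give +0.554c.)

+0.672c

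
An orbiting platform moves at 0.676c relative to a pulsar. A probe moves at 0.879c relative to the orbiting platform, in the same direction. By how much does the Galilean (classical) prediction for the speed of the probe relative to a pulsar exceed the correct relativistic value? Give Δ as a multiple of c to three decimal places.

Galilean: u_cl = 0.879 + 0.676 = 1.5550.
Relativistic: u_rel = (0.879 + 0.676) / (1 + 0.879·0.676) = 1.5550/1.5942 = 0.9754.
Δ = 1.5550 − 0.9754 = 0.5796.
(The classical prediction exceeds c; the relativistic result does not.)

Δ = 0.580c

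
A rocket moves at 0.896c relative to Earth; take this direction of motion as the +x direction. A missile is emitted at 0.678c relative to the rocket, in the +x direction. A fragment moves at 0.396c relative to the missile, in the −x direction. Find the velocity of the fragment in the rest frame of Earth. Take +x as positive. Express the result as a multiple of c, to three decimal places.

Apply u = (u' + v)/(1 + u'v/c²) successively, working outward toward Earth.
Start: velocity of the rocket relative to Earth = 0.8960c.
Compose with the missile (u' = 0.678 in the rocket frame): u_1 = (0.678 + 0.896) / (1 + 0.678·0.896) = 1.5740/1.6075 = 0.9792.
Compose with the fragment (u' = -0.396 in the missile frame): u_2 = (-0.396 + 0.979) / (1 + (-0.396)·0.979) = 0.5832/0.6122 = 0.9525.

+0.952c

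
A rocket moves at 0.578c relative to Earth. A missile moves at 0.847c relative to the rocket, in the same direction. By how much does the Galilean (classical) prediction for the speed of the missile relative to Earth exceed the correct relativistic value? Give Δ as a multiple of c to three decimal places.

Galilean: u_cl = 0.847 + 0.578 = 1.4250.
Relativistic: u_rel = (0.847 + 0.578) / (1 + 0.847·0.578) = 1.4250/1.4896 = 0.9567.
Δ = 1.4250 − 0.9567 = 0.4683.
(The classical prediction exceeds c; the relativistic result does not.)

Δ = 0.468c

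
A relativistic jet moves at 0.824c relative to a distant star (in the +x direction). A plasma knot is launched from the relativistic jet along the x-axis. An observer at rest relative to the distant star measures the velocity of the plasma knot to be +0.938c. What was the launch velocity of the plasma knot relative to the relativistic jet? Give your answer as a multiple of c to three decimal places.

Invert the composition law: u' = (u − v)/(1 − uv/c²).
u' = (0.938 − 0.824) / (1 − (0.938)(0.824)) = 0.1140/0.2271 = 0.5020.

+0.502c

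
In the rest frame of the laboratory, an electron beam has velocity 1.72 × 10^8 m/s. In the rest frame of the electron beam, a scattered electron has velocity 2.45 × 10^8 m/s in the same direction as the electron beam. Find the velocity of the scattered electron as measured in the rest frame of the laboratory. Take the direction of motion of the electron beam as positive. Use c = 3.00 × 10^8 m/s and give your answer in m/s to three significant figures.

2.84 × 10^8 m/s

In units of c (dividing by 3.00 × 10^8 m/s): v = 0.573, u' = 0.817.
u = (u' + v)/(1 + u'v/c²):
u = (0.817 + 0.573) / (1 + 0.817·0.573) = 1.3900/1.4682 = 0.9467
Converting back: u = 0.9467 × 3.00 × 10^8 m/s.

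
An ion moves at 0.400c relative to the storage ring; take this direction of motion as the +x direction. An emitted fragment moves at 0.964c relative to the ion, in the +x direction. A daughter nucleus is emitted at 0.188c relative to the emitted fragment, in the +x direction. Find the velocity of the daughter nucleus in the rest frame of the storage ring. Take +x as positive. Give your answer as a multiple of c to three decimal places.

Apply u = (u' + v)/(1 + u'v/c²) successively, working outward toward the storage ring.
Start: velocity of the ion relative to the storage ring = 0.4000c.
Compose with the emitted fragment (u' = 0.964 in the ion frame): u_1 = (0.964 + 0.400) / (1 + 0.964·0.400) = 1.3640/1.3856 = 0.9844.
Compose with the daughter nucleus (u' = 0.188 in the emitted fragment frame): u_2 = (0.188 + 0.984) / (1 + 0.188·0.984) = 1.1724/1.1851 = 0.9893.

0.989c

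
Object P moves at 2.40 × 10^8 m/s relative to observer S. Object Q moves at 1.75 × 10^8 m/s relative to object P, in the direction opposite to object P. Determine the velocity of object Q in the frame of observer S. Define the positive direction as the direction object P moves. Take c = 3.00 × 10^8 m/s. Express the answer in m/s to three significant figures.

+1.22 × 10^8 m/s

In units of c (dividing by 3.00 × 10^8 m/s): v = 0.800, u' = -0.583.
u = (u' + v)/(1 + u'v/c²):
u = (-0.583 + 0.800) / (1 + (-0.583)·0.800) = 0.2167/0.5333 = 0.4062
Converting back: u = 0.4062 × 3.00 × 10^8 m/s.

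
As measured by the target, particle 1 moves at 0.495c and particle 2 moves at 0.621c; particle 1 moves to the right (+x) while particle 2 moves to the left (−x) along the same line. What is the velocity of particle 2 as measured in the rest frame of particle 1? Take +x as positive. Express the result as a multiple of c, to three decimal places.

β_A = 0.495, β_B = -0.621.
Transform to A's frame with the inverse velocity-addition law: u' = (u − v)/(1 − uv/c²), taking u = β_B and v = β_A.
u' = (-0.621 − 0.495) / (1 − (0.495)(-0.621)) = -1.1160/1.3074 = -0.8536.

-0.854c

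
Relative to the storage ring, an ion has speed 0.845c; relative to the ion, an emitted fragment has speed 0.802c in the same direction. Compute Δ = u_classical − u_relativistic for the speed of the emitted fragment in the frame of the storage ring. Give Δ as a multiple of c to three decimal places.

Galilean: u_cl = 0.802 + 0.845 = 1.6470.
Relativistic: u_rel = (0.802 + 0.845) / (1 + 0.802·0.845) = 1.6470/1.6777 = 0.9817.
Δ = 1.6470 − 0.9817 = 0.6653.
(The classical prediction exceeds c; the relativistic result does not.)

Δ = 0.665c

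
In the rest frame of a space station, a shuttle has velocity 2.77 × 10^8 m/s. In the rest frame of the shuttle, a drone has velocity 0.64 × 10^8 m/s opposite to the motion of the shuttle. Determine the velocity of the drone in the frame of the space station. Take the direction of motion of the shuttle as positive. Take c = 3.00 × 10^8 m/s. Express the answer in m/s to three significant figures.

In units of c (dividing by 3.00 × 10^8 m/s): v = 0.923, u' = -0.213.
u = (u' + v)/(1 + u'v/c²):
u = (-0.213 + 0.923) / (1 + (-0.213)·0.923) = 0.7100/0.8030 = 0.8842
Converting back: u = 0.8842 × 3.00 × 10^8 m/s.

+2.65 × 10^8 m/s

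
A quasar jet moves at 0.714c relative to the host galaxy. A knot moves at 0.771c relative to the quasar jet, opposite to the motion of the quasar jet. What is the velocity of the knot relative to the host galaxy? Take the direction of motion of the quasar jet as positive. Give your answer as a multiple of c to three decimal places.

-0.127c

With v = 0.714 and u' = -0.771 (in units of c),
u = (u' + v)/(1 + u'v/c²):
u = (-0.771 + 0.714) / (1 + (-0.771)·0.714) = -0.0570/0.4495 = -0.1268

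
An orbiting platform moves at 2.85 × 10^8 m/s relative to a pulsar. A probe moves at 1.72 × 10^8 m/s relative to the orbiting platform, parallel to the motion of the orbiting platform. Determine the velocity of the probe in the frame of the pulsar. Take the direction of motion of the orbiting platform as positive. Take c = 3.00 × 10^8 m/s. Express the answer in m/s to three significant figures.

In units of c (dividing by 3.00 × 10^8 m/s): v = 0.950, u' = 0.573.
u = (u' + v)/(1 + u'v/c²):
u = (0.573 + 0.950) / (1 + 0.573·0.950) = 1.5233/1.5447 = 0.9862
(Galilean addition would give +1.523c, exceeding c.)
Converting back: u = 0.9862 × 3.00 × 10^8 m/s.

2.96 × 10^8 m/s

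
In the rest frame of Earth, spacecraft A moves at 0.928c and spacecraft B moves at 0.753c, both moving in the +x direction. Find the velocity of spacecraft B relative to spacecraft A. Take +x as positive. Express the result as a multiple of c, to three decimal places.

β_A = 0.928, β_B = 0.753.
Transform to A's frame with the inverse velocity-addition law: u' = (u − v)/(1 − uv/c²), taking u = β_B and v = β_A.
u' = (0.753 − 0.928) / (1 − (0.928)(0.753)) = -0.1750/0.3012 = -0.5810.

-0.581c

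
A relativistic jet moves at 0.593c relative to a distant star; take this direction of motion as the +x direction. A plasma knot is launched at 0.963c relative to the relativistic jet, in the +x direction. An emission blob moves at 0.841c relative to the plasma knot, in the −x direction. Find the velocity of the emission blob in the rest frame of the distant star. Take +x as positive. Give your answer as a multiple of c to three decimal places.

Apply u = (u' + v)/(1 + u'v/c²) successively, working outward toward the distant star.
Start: velocity of the relativistic jet relative to the distant star = 0.5930c.
Compose with the plasma knot (u' = 0.963 in the relativistic jet frame): u_1 = (0.963 + 0.593) / (1 + 0.963·0.593) = 1.5560/1.5711 = 0.9904.
Compose with the emission blob (u' = -0.841 in the plasma knot frame): u_2 = (-0.841 + 0.990) / (1 + (-0.841)·0.990) = 0.1494/0.1671 = 0.8944.

+0.894c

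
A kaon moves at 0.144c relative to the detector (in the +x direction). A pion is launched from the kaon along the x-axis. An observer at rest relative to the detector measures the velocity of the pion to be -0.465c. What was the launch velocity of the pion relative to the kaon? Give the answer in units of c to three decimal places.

Invert the composition law: u' = (u − v)/(1 − uv/c²).
u' = (-0.465 − 0.144) / (1 − (-0.465)(0.144)) = -0.6090/1.0670 = -0.5708.

-0.571c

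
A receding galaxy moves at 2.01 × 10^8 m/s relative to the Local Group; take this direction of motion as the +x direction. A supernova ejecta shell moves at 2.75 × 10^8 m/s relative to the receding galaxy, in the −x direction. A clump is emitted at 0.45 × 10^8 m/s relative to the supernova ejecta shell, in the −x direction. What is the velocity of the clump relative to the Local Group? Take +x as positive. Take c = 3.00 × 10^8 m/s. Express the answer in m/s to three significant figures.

Apply u = (u' + v)/(1 + u'v/c²) successively, working outward toward the Local Group.
(Dividing each given speed by c = 3.00 × 10^8 m/s to work in units of c.)
Start: velocity of the receding galaxy relative to the Local Group = 0.6700c.
Compose with the supernova ejecta shell (u' = -0.917 in the receding galaxy frame): u_1 = (-0.917 + 0.670) / (1 + (-0.917)·0.670) = -0.2467/0.3858 = -0.6393.
Compose with the clump (u' = -0.150 in the supernova ejecta shell frame): u_2 = (-0.150 + (-0.639)) / (1 + (-0.150)·(-0.639)) = -0.7893/1.0959 = -0.7202.
So u = -0.7202 × 3.00 × 10^8 m/s.

-2.16 × 10^8 m/s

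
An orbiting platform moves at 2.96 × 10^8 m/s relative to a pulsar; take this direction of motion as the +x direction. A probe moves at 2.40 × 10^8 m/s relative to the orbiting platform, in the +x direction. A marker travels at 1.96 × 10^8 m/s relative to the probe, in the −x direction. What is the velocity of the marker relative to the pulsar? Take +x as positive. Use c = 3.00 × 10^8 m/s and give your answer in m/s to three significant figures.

Apply u = (u' + v)/(1 + u'v/c²) successively, working outward toward the pulsar.
(Dividing each given speed by c = 3.00 × 10^8 m/s to work in units of c.)
Start: velocity of the orbiting platform relative to the pulsar = 0.9867c.
Compose with the probe (u' = 0.800 in the orbiting platform frame): u_1 = (0.800 + 0.987) / (1 + 0.800·0.987) = 1.7867/1.7893 = 0.9985.
Compose with the marker (u' = -0.653 in the probe frame): u_2 = (-0.653 + 0.999) / (1 + (-0.653)·0.999) = 0.3452/0.3476 = 0.9929.
So u = 0.9929 × 3.00 × 10^8 m/s.

+2.98 × 10^8 m/s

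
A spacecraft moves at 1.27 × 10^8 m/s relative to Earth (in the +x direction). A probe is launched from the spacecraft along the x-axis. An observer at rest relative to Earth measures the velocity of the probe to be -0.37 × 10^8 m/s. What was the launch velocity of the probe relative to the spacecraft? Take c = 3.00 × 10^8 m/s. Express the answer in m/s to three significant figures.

v = 0.423c, u = -0.123c.
Invert the composition law: u' = (u − v)/(1 − uv/c²).
u' = (-0.123 − 0.423) / (1 − (-0.123)(0.423)) = -0.5467/1.0522 = -0.5195.
u' = -0.5195 × 3.00 × 10^8 m/s.

-1.56 × 10^8 m/s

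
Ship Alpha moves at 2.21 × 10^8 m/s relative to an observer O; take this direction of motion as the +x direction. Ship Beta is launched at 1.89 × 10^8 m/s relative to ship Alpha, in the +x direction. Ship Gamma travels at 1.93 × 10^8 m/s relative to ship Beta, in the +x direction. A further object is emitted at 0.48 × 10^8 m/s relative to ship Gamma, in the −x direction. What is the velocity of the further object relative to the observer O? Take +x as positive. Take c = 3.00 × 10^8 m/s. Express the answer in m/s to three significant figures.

Apply u = (u' + v)/(1 + u'v/c²) successively, working outward toward the observer O.
(Dividing each given speed by c = 3.00 × 10^8 m/s to work in units of c.)
Start: velocity of ship Alpha relative to the observer O = 0.7367c.
Compose with ship Beta (u' = 0.630 in ship Alpha frame): u_1 = (0.630 + 0.737) / (1 + 0.630·0.737) = 1.3667/1.4641 = 0.9335.
Compose with ship Gamma (u' = 0.643 in ship Beta frame): u_2 = (0.643 + 0.933) / (1 + 0.643·0.933) = 1.5768/1.6005 = 0.9852.
Compose with the further object (u' = -0.160 in ship Gamma frame): u_3 = (-0.160 + 0.985) / (1 + (-0.160)·0.985) = 0.8252/0.8424 = 0.9796.
So u = 0.9796 × 3.00 × 10^8 m/s.

+2.94 × 10^8 m/s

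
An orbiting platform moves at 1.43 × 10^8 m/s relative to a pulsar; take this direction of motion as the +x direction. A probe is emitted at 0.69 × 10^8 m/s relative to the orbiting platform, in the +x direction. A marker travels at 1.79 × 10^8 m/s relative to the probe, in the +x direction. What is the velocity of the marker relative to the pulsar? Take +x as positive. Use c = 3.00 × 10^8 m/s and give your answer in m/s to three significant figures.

Apply u = (u' + v)/(1 + u'v/c²) successively, working outward toward the pulsar.
(Dividing each given speed by c = 3.00 × 10^8 m/s to work in units of c.)
Start: velocity of the orbiting platform relative to the pulsar = 0.4767c.
Compose with the probe (u' = 0.230 in the orbiting platform frame): u_1 = (0.230 + 0.477) / (1 + 0.230·0.477) = 0.7067/1.1096 = 0.6368.
Compose with the marker (u' = 0.597 in the probe frame): u_2 = (0.597 + 0.637) / (1 + 0.597·0.637) = 1.2335/1.3800 = 0.8939.
So u = 0.8939 × 3.00 × 10^8 m/s.

2.68 × 10^8 m/s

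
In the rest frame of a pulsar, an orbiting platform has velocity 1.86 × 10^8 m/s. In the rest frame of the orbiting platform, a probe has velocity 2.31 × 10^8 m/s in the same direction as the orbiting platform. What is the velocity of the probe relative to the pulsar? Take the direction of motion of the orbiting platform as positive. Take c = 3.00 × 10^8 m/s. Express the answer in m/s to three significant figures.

In units of c (dividing by 3.00 × 10^8 m/s): v = 0.620, u' = 0.770.
u = (u' + v)/(1 + u'v/c²):
u = (0.770 + 0.620) / (1 + 0.770·0.620) = 1.3900/1.4774 = 0.9408
Converting back: u = 0.9408 × 3.00 × 10^8 m/s.

2.82 × 10^8 m/s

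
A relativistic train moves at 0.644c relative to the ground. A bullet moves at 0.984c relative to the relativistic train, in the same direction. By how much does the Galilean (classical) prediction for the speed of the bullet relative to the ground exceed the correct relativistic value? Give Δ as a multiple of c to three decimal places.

Galilean: u_cl = 0.984 + 0.644 = 1.6280.
Relativistic: u_rel = (0.984 + 0.644) / (1 + 0.984·0.644) = 1.6280/1.6337 = 0.9965.
Δ = 1.6280 − 0.9965 = 0.6315.
(The classical prediction exceeds c; the relativistic result does not.)

Δ = 0.631c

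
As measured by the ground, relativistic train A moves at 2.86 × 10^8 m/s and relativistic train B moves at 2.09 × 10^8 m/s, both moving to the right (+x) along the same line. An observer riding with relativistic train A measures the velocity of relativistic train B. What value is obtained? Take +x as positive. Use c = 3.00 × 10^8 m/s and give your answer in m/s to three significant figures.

β_A = 0.953, β_B = 0.697 (dividing each by c = 3.00 × 10^8 m/s).
Transform to A's frame with the inverse velocity-addition law: u' = (u − v)/(1 − uv/c²), taking u = β_B and v = β_A.
u' = (0.697 − 0.953) / (1 − (0.953)(0.697)) = -0.2567/0.3358 = -0.7642.
u' = -0.7642 × 3.00 × 10^8 m/s.

-2.29 × 10^8 m/s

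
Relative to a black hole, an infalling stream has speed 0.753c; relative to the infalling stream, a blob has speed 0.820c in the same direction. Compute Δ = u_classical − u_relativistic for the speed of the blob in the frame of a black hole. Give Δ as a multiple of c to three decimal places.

Δ = 0.600c

Galilean: u_cl = 0.820 + 0.753 = 1.5730.
Relativistic: u_rel = (0.820 + 0.753) / (1 + 0.820·0.753) = 1.5730/1.6175 = 0.9725.
Δ = 1.5730 − 0.9725 = 0.6005.
(The classical prediction exceeds c; the relativistic result does not.)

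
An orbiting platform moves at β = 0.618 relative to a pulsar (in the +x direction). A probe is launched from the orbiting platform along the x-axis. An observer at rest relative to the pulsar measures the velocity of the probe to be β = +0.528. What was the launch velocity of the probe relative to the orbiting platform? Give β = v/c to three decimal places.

β = -0.134

Invert the composition law: u' = (u − v)/(1 − uv/c²).
u' = (0.528 − 0.618) / (1 − (0.528)(0.618)) = -0.0900/0.6737 = -0.1336.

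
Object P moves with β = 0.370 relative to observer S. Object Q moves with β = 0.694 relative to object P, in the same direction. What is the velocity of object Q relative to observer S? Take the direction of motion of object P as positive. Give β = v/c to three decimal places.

With v = 0.370 and u' = 0.694 (in units of c),
u = (u' + v)/(1 + u'v/c²):
u = (0.694 + 0.370) / (1 + 0.694·0.370) = 1.0640/1.2568 = 0.8466

β = 0.847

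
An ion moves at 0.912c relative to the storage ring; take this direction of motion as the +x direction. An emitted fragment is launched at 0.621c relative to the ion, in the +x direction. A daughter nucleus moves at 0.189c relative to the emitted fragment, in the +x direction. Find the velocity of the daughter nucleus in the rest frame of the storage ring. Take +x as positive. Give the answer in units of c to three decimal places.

Apply u = (u' + v)/(1 + u'v/c²) successively, working outward toward the storage ring.
Start: velocity of the ion relative to the storage ring = 0.9120c.
Compose with the emitted fragment (u' = 0.621 in the ion frame): u_1 = (0.621 + 0.912) / (1 + 0.621·0.912) = 1.5330/1.5664 = 0.9787.
Compose with the daughter nucleus (u' = 0.189 in the emitted fragment frame): u_2 = (0.189 + 0.979) / (1 + 0.189·0.979) = 1.1677/1.1850 = 0.9854.

0.985c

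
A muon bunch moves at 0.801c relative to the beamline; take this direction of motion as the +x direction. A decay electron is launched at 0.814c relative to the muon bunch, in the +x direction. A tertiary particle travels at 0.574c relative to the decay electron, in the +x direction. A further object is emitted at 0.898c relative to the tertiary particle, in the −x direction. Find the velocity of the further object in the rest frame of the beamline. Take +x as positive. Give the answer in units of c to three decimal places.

Apply u = (u' + v)/(1 + u'v/c²) successively, working outward toward the beamline.
Start: velocity of the muon bunch relative to the beamline = 0.8010c.
Compose with the decay electron (u' = 0.814 in the muon bunch frame): u_1 = (0.814 + 0.801) / (1 + 0.814·0.801) = 1.6150/1.6520 = 0.9776.
Compose with the tertiary particle (u' = 0.574 in the decay electron frame): u_2 = (0.574 + 0.978) / (1 + 0.574·0.978) = 1.5516/1.5611 = 0.9939.
Compose with the further object (u' = -0.898 in the tertiary particle frame): u_3 = (-0.898 + 0.994) / (1 + (-0.898)·0.994) = 0.0959/0.1075 = 0.8920.

+0.892c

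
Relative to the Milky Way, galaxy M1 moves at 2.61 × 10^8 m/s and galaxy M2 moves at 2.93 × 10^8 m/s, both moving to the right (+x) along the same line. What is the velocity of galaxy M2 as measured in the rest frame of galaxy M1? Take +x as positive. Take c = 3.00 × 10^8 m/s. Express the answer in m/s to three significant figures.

+2.13 × 10^8 m/s

β_A = 0.870, β_B = 0.977 (dividing each by c = 3.00 × 10^8 m/s).
Transform to A's frame with the inverse velocity-addition law: u' = (u − v)/(1 − uv/c²), taking u = β_B and v = β_A.
u' = (0.977 − 0.870) / (1 − (0.870)(0.977)) = 0.1067/0.1503 = 0.7097.
u' = 0.7097 × 3.00 × 10^8 m/s.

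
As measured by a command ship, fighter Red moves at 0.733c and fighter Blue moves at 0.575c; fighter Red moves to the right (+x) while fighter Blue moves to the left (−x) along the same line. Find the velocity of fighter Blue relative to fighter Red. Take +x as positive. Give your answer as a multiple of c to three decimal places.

β_A = 0.733, β_B = -0.575.
Transform to A's frame with the inverse velocity-addition law: u' = (u − v)/(1 − uv/c²), taking u = β_B and v = β_A.
u' = (-0.575 − 0.733) / (1 − (0.733)(-0.575)) = -1.3080/1.4215 = -0.9202.

-0.920c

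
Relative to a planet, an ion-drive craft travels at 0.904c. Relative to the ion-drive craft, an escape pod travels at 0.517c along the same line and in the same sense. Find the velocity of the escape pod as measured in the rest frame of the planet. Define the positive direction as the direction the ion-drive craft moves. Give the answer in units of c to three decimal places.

0.968c

With v = 0.904 and u' = 0.517 (in units of c),
u = (u' + v)/(1 + u'v/c²):
u = (0.517 + 0.904) / (1 + 0.517·0.904) = 1.4210/1.4674 = 0.9684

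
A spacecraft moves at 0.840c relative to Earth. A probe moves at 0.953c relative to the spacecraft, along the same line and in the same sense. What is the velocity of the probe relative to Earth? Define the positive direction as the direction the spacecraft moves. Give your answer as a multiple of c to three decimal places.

With v = 0.840 and u' = 0.953 (in units of c),
u = (u' + v)/(1 + u'v/c²):
u = (0.953 + 0.840) / (1 + 0.953·0.840) = 1.7930/1.8005 = 0.9958

0.996c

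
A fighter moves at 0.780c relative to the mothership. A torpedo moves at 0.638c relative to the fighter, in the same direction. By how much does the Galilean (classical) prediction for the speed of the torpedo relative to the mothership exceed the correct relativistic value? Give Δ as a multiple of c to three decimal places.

Δ = 0.471c

Galilean: u_cl = 0.638 + 0.780 = 1.4180.
Relativistic: u_rel = (0.638 + 0.780) / (1 + 0.638·0.780) = 1.4180/1.4976 = 0.9468.
Δ = 1.4180 − 0.9468 = 0.4712.
(The classical prediction exceeds c; the relativistic result does not.)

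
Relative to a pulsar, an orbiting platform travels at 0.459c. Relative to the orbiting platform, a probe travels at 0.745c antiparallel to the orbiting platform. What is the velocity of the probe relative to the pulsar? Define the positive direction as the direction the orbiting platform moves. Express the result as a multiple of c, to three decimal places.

With v = 0.459 and u' = -0.745 (in units of c),
u = (u' + v)/(1 + u'v/c²):
u = (-0.745 + 0.459) / (1 + (-0.745)·0.459) = -0.2860/0.6580 = -0.4346

-0.435c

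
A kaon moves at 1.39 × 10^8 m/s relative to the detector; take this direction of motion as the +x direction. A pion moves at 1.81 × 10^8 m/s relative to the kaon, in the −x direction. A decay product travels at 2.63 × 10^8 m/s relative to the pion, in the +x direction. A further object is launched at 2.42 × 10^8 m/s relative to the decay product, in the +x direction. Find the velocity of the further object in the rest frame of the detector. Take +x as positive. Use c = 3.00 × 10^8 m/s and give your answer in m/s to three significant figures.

+2.94 × 10^8 m/s

Apply u = (u' + v)/(1 + u'v/c²) successively, working outward toward the detector.
(Dividing each given speed by c = 3.00 × 10^8 m/s to work in units of c.)
Start: velocity of the kaon relative to the detector = 0.4633c.
Compose with the pion (u' = -0.603 in the kaon frame): u_1 = (-0.603 + 0.463) / (1 + (-0.603)·0.463) = -0.1400/0.7205 = -0.1943.
Compose with the decay product (u' = 0.877 in the pion frame): u_2 = (0.877 + (-0.194)) / (1 + 0.877·(-0.194)) = 0.6823/0.8296 = 0.8225.
Compose with the further object (u' = 0.807 in the decay product frame): u_3 = (0.807 + 0.822) / (1 + 0.807·0.822) = 1.6291/1.6634 = 0.9794.
So u = 0.9794 × 3.00 × 10^8 m/s.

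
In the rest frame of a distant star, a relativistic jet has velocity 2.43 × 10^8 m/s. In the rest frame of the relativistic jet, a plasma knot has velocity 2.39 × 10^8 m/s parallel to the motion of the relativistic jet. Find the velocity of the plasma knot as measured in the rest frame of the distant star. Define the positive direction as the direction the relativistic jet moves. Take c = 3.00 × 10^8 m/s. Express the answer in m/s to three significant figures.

2.93 × 10^8 m/s

In units of c (dividing by 3.00 × 10^8 m/s): v = 0.810, u' = 0.797.
u = (u' + v)/(1 + u'v/c²):
u = (0.797 + 0.810) / (1 + 0.797·0.810) = 1.6067/1.6453 = 0.9765
Converting back: u = 0.9765 × 3.00 × 10^8 m/s.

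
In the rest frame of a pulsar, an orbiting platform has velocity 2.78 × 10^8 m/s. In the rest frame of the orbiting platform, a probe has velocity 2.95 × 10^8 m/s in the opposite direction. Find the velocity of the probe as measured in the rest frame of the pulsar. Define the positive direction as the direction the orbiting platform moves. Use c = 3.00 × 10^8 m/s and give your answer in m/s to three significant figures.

In units of c (dividing by 3.00 × 10^8 m/s): v = 0.927, u' = -0.983.
u = (u' + v)/(1 + u'v/c²):
u = (-0.983 + 0.927) / (1 + (-0.983)·0.927) = -0.0567/0.0888 = -0.6383
Converting back: u = -0.6383 × 3.00 × 10^8 m/s.

-1.91 × 10^8 m/s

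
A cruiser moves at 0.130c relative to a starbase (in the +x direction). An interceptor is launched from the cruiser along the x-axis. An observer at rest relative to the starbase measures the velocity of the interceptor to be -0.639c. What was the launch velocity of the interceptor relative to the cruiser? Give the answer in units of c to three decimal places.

Invert the composition law: u' = (u − v)/(1 − uv/c²).
u' = (-0.639 − 0.130) / (1 − (-0.639)(0.130)) = -0.7690/1.0831 = -0.7100.

-0.710c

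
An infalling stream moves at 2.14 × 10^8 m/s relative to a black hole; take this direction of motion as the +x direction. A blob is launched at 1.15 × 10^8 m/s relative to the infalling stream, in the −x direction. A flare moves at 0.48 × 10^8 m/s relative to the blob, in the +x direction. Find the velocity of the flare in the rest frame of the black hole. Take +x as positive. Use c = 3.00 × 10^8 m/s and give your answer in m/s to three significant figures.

Apply u = (u' + v)/(1 + u'v/c²) successively, working outward toward the black hole.
(Dividing each given speed by c = 3.00 × 10^8 m/s to work in units of c.)
Start: velocity of the infalling stream relative to the black hole = 0.7133c.
Compose with the blob (u' = -0.383 in the infalling stream frame): u_1 = (-0.383 + 0.713) / (1 + (-0.383)·0.713) = 0.3300/0.7266 = 0.4542.
Compose with the flare (u' = 0.160 in the blob frame): u_2 = (0.160 + 0.454) / (1 + 0.160·0.454) = 0.6142/1.0727 = 0.5726.
So u = 0.5726 × 3.00 × 10^8 m/s.

+1.72 × 10^8 m/s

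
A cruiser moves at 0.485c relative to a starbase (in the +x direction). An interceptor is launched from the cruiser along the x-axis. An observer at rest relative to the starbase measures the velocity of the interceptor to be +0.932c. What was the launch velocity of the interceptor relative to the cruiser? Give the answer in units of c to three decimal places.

Invert the composition law: u' = (u − v)/(1 − uv/c²).
u' = (0.932 − 0.485) / (1 − (0.932)(0.485)) = 0.4470/0.5480 = 0.8157.

+0.816c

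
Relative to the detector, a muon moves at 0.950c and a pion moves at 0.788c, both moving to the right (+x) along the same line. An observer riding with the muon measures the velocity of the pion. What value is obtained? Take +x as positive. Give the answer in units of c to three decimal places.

β_A = 0.950, β_B = 0.788.
Transform to A's frame with the inverse velocity-addition law: u' = (u − v)/(1 − uv/c²), taking u = β_B and v = β_A.
u' = (0.788 − 0.950) / (1 − (0.950)(0.788)) = -0.1620/0.2514 = -0.6444.

-0.644c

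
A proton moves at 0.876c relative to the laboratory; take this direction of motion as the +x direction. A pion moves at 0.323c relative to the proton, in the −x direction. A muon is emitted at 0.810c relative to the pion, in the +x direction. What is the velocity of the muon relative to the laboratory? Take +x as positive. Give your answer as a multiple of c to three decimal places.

Apply u = (u' + v)/(1 + u'v/c²) successively, working outward toward the laboratory.
Start: velocity of the proton relative to the laboratory = 0.8760c.
Compose with the pion (u' = -0.323 in the proton frame): u_1 = (-0.323 + 0.876) / (1 + (-0.323)·0.876) = 0.5530/0.7171 = 0.7712.
Compose with the muon (u' = 0.810 in the pion frame): u_2 = (0.810 + 0.771) / (1 + 0.810·0.771) = 1.5812/1.6247 = 0.9732.

+0.973c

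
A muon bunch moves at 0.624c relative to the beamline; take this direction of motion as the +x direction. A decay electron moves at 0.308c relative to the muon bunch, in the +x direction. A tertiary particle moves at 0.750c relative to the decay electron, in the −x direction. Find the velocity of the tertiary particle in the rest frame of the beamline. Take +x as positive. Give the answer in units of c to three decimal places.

Apply u = (u' + v)/(1 + u'v/c²) successively, working outward toward the beamline.
Start: velocity of the muon bunch relative to the beamline = 0.6240c.
Compose with the decay electron (u' = 0.308 in the muon bunch frame): u_1 = (0.308 + 0.624) / (1 + 0.308·0.624) = 0.9320/1.1922 = 0.7818.
Compose with the tertiary particle (u' = -0.750 in the decay electron frame): u_2 = (-0.750 + 0.782) / (1 + (-0.750)·0.782) = 0.0318/0.4137 = 0.0768.

+0.077c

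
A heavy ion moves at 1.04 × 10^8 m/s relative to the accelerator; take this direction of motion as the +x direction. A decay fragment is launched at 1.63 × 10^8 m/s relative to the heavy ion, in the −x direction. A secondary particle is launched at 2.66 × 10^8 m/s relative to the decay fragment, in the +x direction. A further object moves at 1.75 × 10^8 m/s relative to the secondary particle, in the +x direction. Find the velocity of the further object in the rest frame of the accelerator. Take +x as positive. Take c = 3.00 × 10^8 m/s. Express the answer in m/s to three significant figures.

+2.85 × 10^8 m/s

Apply u = (u' + v)/(1 + u'v/c²) successively, working outward toward the accelerator.
(Dividing each given speed by c = 3.00 × 10^8 m/s to work in units of c.)
Start: velocity of the heavy ion relative to the accelerator = 0.3467c.
Compose with the decay fragment (u' = -0.543 in the heavy ion frame): u_1 = (-0.543 + 0.347) / (1 + (-0.543)·0.347) = -0.1967/0.8116 = -0.2423.
Compose with the secondary particle (u' = 0.887 in the decay fragment frame): u_2 = (0.887 + (-0.242)) / (1 + 0.887·(-0.242)) = 0.6444/0.7852 = 0.8207.
Compose with the further object (u' = 0.583 in the secondary particle frame): u_3 = (0.583 + 0.821) / (1 + 0.583·0.821) = 1.4040/1.4787 = 0.9495.
So u = 0.9495 × 3.00 × 10^8 m/s.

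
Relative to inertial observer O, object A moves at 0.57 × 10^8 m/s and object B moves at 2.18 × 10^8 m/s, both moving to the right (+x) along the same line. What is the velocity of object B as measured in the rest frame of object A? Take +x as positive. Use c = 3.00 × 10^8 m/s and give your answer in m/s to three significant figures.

β_A = 0.190, β_B = 0.727 (dividing each by c = 3.00 × 10^8 m/s).
Transform to A's frame with the inverse velocity-addition law: u' = (u − v)/(1 − uv/c²), taking u = β_B and v = β_A.
u' = (0.727 − 0.190) / (1 − (0.190)(0.727)) = 0.5367/0.8619 = 0.6226.
u' = 0.6226 × 3.00 × 10^8 m/s.

+1.87 × 10^8 m/s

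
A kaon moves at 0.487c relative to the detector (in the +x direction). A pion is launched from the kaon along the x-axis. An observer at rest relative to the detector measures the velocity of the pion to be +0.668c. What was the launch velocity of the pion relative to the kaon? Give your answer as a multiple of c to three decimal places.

+0.268c

Invert the composition law: u' = (u − v)/(1 − uv/c²).
u' = (0.668 − 0.487) / (1 − (0.668)(0.487)) = 0.1810/0.6747 = 0.2683.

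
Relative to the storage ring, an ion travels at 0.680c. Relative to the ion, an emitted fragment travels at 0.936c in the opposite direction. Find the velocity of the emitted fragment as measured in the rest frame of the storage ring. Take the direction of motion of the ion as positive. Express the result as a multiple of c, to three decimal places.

-0.704c

With v = 0.680 and u' = -0.936 (in units of c),
u = (u' + v)/(1 + u'v/c²):
u = (-0.936 + 0.680) / (1 + (-0.936)·0.680) = -0.2560/0.3635 = -0.7042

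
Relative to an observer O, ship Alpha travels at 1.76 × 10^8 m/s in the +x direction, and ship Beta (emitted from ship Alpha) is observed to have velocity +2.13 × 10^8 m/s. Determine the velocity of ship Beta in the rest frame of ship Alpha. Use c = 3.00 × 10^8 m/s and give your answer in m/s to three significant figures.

v = 0.587c, u = 0.710c.
Invert the composition law: u' = (u − v)/(1 − uv/c²).
u' = (0.710 − 0.587) / (1 − (0.710)(0.587)) = 0.1233/0.5835 = 0.2114.
u' = 0.2114 × 3.00 × 10^8 m/s.

+6.34 × 10^7 m/s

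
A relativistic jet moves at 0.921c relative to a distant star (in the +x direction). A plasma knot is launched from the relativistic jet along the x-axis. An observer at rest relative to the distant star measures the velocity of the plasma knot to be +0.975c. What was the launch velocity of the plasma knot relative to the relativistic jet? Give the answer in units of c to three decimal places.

+0.529c

Invert the composition law: u' = (u − v)/(1 − uv/c²).
u' = (0.975 − 0.921) / (1 − (0.975)(0.921)) = 0.0540/0.1020 = 0.5293.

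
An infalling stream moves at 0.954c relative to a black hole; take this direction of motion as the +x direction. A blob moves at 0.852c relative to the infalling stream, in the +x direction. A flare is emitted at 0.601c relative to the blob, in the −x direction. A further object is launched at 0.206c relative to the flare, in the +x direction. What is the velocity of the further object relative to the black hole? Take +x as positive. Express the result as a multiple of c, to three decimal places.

+0.990c

Apply u = (u' + v)/(1 + u'v/c²) successively, working outward toward the black hole.
Start: velocity of the infalling stream relative to the black hole = 0.9540c.
Compose with the blob (u' = 0.852 in the infalling stream frame): u_1 = (0.852 + 0.954) / (1 + 0.852·0.954) = 1.8060/1.8128 = 0.9962.
Compose with the flare (u' = -0.601 in the blob frame): u_2 = (-0.601 + 0.996) / (1 + (-0.601)·0.996) = 0.3952/0.4013 = 0.9850.
Compose with the further object (u' = 0.206 in the flare frame): u_3 = (0.206 + 0.985) / (1 + 0.206·0.985) = 1.1910/1.2029 = 0.9901.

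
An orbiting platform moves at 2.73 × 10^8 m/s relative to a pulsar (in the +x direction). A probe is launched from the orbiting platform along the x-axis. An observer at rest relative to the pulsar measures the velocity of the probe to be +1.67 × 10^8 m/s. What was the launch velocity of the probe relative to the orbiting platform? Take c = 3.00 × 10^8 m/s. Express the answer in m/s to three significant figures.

-2.15 × 10^8 m/s

v = 0.910c, u = 0.557c.
Invert the composition law: u' = (u − v)/(1 − uv/c²).
u' = (0.557 − 0.910) / (1 − (0.557)(0.910)) = -0.3533/0.4934 = -0.7161.
u' = -0.7161 × 3.00 × 10^8 m/s.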